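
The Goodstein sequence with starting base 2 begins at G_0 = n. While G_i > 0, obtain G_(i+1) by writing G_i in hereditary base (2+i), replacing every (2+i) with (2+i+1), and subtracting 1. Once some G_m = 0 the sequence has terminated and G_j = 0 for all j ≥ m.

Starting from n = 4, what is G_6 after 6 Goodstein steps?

i=0: 4 = 2^2 (b=2); 2→3: 3^3 = 27; 27−1 = 26
i=1: 26 = 2·3^2 + 2·3 + 2 (b=3); 3→4: 2·4^2 + 2·4 + 2 = 42; 42−1 = 41
i=2: 41 = 2·4^2 + 2·4 + 1 (b=4); 4→5: 2·5^2 + 2·5 + 1 = 61; 61−1 = 60
i=3: 60 = 2·5^2 + 2·5 (b=5); 5→6: 2·6^2 + 2·6 = 84; 84−1 = 83
i=4: 83 = 2·6^2 + 6 + 5 (b=6); 6→7: 2·7^2 + 7 + 5 = 110; 110−1 = 109
i=5: 109 = 2·7^2 + 7 + 4 (b=7); 7→8: 2·8^2 + 8 + 4 = 140; 140−1 = 139
i=6: 139 = 2·8^2 + 8 + 3 (b=8); 8→9: 2·9^2 + 9 + 3 = 174; 174−1 = 173

139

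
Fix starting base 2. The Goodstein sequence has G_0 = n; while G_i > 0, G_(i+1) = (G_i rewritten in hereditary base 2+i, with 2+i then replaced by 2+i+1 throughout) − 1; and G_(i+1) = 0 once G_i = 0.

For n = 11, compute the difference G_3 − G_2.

14600

(0) 11|_2 = 2^(2 + 1) + 2 + 1 ↦ 3^(3 + 1) + 3 + 1|_3 = 85 ⇒ 84
(1) 84|_3 = 3^(3 + 1) + 3 ↦ 4^(4 + 1) + 4|_4 = 1028 ⇒ 1027
(2) 1027|_4 = 4^(4 + 1) + 3 ↦ 5^(5 + 1) + 3|_5 = 15628 ⇒ 15627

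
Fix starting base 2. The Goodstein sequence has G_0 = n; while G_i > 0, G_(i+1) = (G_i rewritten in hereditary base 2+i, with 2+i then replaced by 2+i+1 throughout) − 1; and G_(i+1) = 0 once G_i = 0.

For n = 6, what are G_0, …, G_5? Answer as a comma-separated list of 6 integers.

6 —HB2→ 2^2 + 2 —bump→ 3^3 + 3 = 30 —(−1)→ 29
29 —HB3→ 3^3 + 2 —bump→ 4^4 + 2 = 258 —(−1)→ 257
257 —HB4→ 4^4 + 1 —bump→ 5^5 + 1 = 3126 —(−1)→ 3125
3125 —HB5→ 5^5 —bump→ 6^6 = 46656 —(−1)→ 46655
46655 —HB6→ 5·6^5 + 5·6^4 + 5·6^3 + 5·6^2 + 5·6 + 5 —bump→ 5·7^5 + 5·7^4 + 5·7^3 + 5·7^2 + 5·7 + 5 = 98040 —(−1)→ 98039

6, 29, 257, 3125, 46655, 98039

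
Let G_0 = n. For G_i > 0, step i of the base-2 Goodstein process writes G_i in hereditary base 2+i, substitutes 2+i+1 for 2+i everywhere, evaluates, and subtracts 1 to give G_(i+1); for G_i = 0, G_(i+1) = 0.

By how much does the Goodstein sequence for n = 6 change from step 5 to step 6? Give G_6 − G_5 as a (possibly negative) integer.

6 —HB2→ 2^2 + 2 —bump→ 3^3 + 3 = 30 —(−1)→ 29
29 —HB3→ 3^3 + 2 —bump→ 4^4 + 2 = 258 —(−1)→ 257
257 —HB4→ 4^4 + 1 —bump→ 5^5 + 1 = 3126 —(−1)→ 3125
3125 —HB5→ 5^5 —bump→ 6^6 = 46656 —(−1)→ 46655
46655 —HB6→ 5·6^5 + 5·6^4 + 5·6^3 + 5·6^2 + 5·6 + 5 —bump→ 5·7^5 + 5·7^4 + 5·7^3 + 5·7^2 + 5·7 + 5 = 98040 —(−1)→ 98039
98039 —HB7→ 5·7^5 + 5·7^4 + 5·7^3 + 5·7^2 + 5·7 + 4 —bump→ 5·8^5 + 5·8^4 + 5·8^3 + 5·8^2 + 5·8 + 4 = 187244 —(−1)→ 187243

89204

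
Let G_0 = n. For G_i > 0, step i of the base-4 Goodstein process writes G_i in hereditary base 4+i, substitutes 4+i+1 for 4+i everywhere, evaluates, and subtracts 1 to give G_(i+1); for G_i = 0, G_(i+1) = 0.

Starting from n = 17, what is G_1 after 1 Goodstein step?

base 4: 17 = 4^2 + 1; at 5: 5^2 + 1 = 26; next = 25
base 5: 25 = 5^2; at 6: 6^2 = 36; next = 35

25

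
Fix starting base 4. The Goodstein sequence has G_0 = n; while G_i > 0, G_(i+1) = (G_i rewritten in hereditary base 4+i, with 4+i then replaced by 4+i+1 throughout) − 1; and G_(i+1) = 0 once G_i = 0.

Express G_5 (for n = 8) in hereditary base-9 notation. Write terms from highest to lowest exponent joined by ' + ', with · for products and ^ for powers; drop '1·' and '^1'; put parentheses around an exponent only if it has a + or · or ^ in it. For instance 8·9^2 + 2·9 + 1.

9

i=0: 8 = 2·4 (b=4); 4→5: 2·5 = 10; 10−1 = 9
i=1: 9 = 5 + 4 (b=5); 5→6: 6 + 4 = 10; 10−1 = 9
i=2: 9 = 6 + 3 (b=6); 6→7: 7 + 3 = 10; 10−1 = 9
i=3: 9 = 7 + 2 (b=7); 7→8: 8 + 2 = 10; 10−1 = 9
i=4: 9 = 8 + 1 (b=8); 8→9: 9 + 1 = 10; 10−1 = 9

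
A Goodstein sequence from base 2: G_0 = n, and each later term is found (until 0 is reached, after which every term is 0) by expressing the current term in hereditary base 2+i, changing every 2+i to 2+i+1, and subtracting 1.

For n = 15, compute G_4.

326593

15 —HB2→ 2^(2 + 1) + 2^2 + 2 + 1 —bump→ 3^(3 + 1) + 3^3 + 3 + 1 = 112 —(−1)→ 111
111 —HB3→ 3^(3 + 1) + 3^3 + 3 —bump→ 4^(4 + 1) + 4^4 + 4 = 1284 —(−1)→ 1283
1283 —HB4→ 4^(4 + 1) + 4^4 + 3 —bump→ 5^(5 + 1) + 5^5 + 3 = 18753 —(−1)→ 18752
18752 —HB5→ 5^(5 + 1) + 5^5 + 2 —bump→ 6^(6 + 1) + 6^6 + 2 = 326594 —(−1)→ 326593
326593 —HB6→ 6^(6 + 1) + 6^6 + 1 —bump→ 7^(7 + 1) + 7^7 + 1 = 6588345 —(−1)→ 6588344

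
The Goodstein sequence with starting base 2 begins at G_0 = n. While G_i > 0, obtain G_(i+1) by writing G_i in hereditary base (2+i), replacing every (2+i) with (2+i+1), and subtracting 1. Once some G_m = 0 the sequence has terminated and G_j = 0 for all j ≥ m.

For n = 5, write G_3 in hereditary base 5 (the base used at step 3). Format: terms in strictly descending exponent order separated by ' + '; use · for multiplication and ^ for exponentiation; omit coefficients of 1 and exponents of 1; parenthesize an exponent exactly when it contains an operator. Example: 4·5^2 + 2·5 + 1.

3·5^3 + 3·5^2 + 3·5 + 2

base 2: 5 = 2^2 + 1; at 3: 3^3 + 1 = 28; next = 27
base 3: 27 = 3^3; at 4: 4^4 = 256; next = 255
base 4: 255 = 3·4^3 + 3·4^2 + 3·4 + 3; at 5: 3·5^3 + 3·5^2 + 3·5 + 3 = 468; next = 467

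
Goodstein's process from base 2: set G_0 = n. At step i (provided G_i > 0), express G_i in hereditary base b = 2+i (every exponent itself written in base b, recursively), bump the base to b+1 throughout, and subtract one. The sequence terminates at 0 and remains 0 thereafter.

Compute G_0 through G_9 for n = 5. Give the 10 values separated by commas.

i=0: 5 = 2^2 + 1 (b=2); 2→3: 3^3 + 1 = 28; 28−1 = 27
i=1: 27 = 3^3 (b=3); 3→4: 4^4 = 256; 256−1 = 255
i=2: 255 = 3·4^3 + 3·4^2 + 3·4 + 3 (b=4); 4→5: 3·5^3 + 3·5^2 + 3·5 + 3 = 468; 468−1 = 467
i=3: 467 = 3·5^3 + 3·5^2 + 3·5 + 2 (b=5); 5→6: 3·6^3 + 3·6^2 + 3·6 + 2 = 776; 776−1 = 775
i=4: 775 = 3·6^3 + 3·6^2 + 3·6 + 1 (b=6); 6→7: 3·7^3 + 3·7^2 + 3·7 + 1 = 1198; 1198−1 = 1197
i=5: 1197 = 3·7^3 + 3·7^2 + 3·7 (b=7); 7→8: 3·8^3 + 3·8^2 + 3·8 = 1752; 1752−1 = 1751
i=6: 1751 = 3·8^3 + 3·8^2 + 2·8 + 7 (b=8); 8→9: 3·9^3 + 3·9^2 + 2·9 + 7 = 2455; 2455−1 = 2454
i=7: 2454 = 3·9^3 + 3·9^2 + 2·9 + 6 (b=9); 9→10: 3·10^3 + 3·10^2 + 2·10 + 6 = 3326; 3326−1 = 3325
i=8: 3325 = 3·10^3 + 3·10^2 + 2·10 + 5 (b=10); 10→11: 3·11^3 + 3·11^2 + 2·11 + 5 = 4383; 4383−1 = 4382

5, 27, 255, 467, 775, 1197, 1751, 2454, 3325, 4382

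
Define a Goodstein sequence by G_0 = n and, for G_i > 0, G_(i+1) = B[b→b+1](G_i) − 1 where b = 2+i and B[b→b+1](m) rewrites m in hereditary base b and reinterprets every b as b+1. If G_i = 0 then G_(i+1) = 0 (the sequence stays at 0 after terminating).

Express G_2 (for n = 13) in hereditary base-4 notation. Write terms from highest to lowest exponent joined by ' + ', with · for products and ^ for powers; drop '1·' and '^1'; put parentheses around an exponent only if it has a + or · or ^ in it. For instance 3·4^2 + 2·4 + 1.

(0) 13|_2 = 2^(2 + 1) + 2^2 + 1 ↦ 3^(3 + 1) + 3^3 + 1|_3 = 109 ⇒ 108
(1) 108|_3 = 3^(3 + 1) + 3^3 ↦ 4^(4 + 1) + 4^4|_4 = 1280 ⇒ 1279

4^(4 + 1) + 3·4^3 + 3·4^2 + 3·4 + 3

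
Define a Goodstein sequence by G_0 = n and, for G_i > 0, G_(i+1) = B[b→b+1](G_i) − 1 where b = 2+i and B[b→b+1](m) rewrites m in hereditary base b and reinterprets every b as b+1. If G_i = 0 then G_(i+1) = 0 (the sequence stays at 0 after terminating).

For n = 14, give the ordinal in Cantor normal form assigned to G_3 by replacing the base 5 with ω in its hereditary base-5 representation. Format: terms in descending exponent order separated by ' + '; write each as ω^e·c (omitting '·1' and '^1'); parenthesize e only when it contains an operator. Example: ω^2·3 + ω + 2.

ω^(ω + 1) + ω^ω

(0) 14|_2 = 2^(2 + 1) + 2^2 + 2 ↦ 3^(3 + 1) + 3^3 + 3|_3 = 111 ⇒ 110
(1) 110|_3 = 3^(3 + 1) + 3^3 + 2 ↦ 4^(4 + 1) + 4^4 + 2|_4 = 1282 ⇒ 1281
(2) 1281|_4 = 4^(4 + 1) + 4^4 + 1 ↦ 5^(5 + 1) + 5^5 + 1|_5 = 18751 ⇒ 18750
(3) 18750|_5 = 5^(5 + 1) + 5^5 ↦ 6^(6 + 1) + 6^6|_6 = 326592 ⇒ 326591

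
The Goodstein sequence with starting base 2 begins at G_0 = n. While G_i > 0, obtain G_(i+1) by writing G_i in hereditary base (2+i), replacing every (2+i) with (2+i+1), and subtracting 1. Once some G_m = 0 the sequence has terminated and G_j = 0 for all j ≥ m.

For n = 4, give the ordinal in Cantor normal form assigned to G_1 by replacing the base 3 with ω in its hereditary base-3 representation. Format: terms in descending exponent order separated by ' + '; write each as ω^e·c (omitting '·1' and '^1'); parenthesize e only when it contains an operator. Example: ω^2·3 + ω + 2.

(0) 4|_2 = 2^2 ↦ 3^3|_3 = 27 ⇒ 26
(1) 26|_3 = 2·3^2 + 2·3 + 2 ↦ 2·4^2 + 2·4 + 2|_4 = 42 ⇒ 41

ω^2·2 + ω·2 + 2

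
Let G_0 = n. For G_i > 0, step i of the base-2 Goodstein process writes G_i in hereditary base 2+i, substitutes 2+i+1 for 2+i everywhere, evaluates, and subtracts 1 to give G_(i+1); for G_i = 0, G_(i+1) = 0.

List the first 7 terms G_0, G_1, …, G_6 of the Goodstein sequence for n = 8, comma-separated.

G_0=8  [base 2] 2^(2 + 1)  →[2↦3]→  3^(3 + 1) = 81  −1 ⇒ G_1=80
G_1=80  [base 3] 2·3^3 + 2·3^2 + 2·3 + 2  →[3↦4]→  2·4^4 + 2·4^2 + 2·4 + 2 = 554  −1 ⇒ G_2=553
G_2=553  [base 4] 2·4^4 + 2·4^2 + 2·4 + 1  →[4↦5]→  2·5^5 + 2·5^2 + 2·5 + 1 = 6311  −1 ⇒ G_3=6310
G_3=6310  [base 5] 2·5^5 + 2·5^2 + 2·5  →[5↦6]→  2·6^6 + 2·6^2 + 2·6 = 93396  −1 ⇒ G_4=93395
G_4=93395  [base 6] 2·6^6 + 2·6^2 + 6 + 5  →[6↦7]→  2·7^7 + 2·7^2 + 7 + 5 = 1647196  −1 ⇒ G_5=1647195
G_5=1647195  [base 7] 2·7^7 + 2·7^2 + 7 + 4  →[7↦8]→  2·8^8 + 2·8^2 + 8 + 4 = 33554572  −1 ⇒ G_6=33554571

8, 80, 553, 6310, 93395, 1647195, 33554571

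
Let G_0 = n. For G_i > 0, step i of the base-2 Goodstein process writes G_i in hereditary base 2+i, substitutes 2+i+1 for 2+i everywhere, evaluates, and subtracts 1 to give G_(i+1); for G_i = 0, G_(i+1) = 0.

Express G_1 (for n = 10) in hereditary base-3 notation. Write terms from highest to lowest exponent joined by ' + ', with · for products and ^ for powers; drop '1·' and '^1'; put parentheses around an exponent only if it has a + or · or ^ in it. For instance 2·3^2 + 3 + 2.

G_0 = 10. HB_2(10) = 2^(2 + 1) + 2. Bump = 84. G_1 = 83.
G_1 = 83. HB_3(83) = 3^(3 + 1) + 2. Bump = 1026. G_2 = 1025.

3^(3 + 1) + 2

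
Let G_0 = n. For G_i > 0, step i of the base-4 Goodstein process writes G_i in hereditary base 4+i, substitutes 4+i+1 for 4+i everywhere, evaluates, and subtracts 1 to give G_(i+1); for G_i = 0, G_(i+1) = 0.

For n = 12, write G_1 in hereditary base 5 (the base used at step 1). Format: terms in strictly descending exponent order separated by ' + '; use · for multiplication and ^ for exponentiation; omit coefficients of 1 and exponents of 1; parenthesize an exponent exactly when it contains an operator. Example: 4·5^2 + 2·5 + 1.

2·5 + 4

G_0=12  [base 4] 3·4  →[4↦5]→  3·5 = 15  −1 ⇒ G_1=14
G_1=14  [base 5] 2·5 + 4  →[5↦6]→  2·6 + 4 = 16  −1 ⇒ G_2=15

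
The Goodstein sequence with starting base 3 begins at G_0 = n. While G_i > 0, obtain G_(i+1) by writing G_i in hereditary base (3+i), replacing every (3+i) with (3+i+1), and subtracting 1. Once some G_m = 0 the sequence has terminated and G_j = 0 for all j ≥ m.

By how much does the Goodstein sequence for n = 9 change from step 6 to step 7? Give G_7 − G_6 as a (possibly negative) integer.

[0] 9 ≡ 3^2 (base 3). Lift 4: 16. −1: 15.
[1] 15 ≡ 3·4 + 3 (base 4). Lift 5: 18. −1: 17.
[2] 17 ≡ 3·5 + 2 (base 5). Lift 6: 20. −1: 19.
[3] 19 ≡ 3·6 + 1 (base 6). Lift 7: 22. −1: 21.
[4] 21 ≡ 3·7 (base 7). Lift 8: 24. −1: 23.
[5] 23 ≡ 2·8 + 7 (base 8). Lift 9: 25. −1: 24.
[6] 24 ≡ 2·9 + 6 (base 9). Lift 10: 26. −1: 25.

1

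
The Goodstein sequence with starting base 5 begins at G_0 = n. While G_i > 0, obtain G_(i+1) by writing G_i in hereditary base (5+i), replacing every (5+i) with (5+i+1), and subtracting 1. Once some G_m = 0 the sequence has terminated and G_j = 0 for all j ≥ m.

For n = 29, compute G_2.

[0] 29 ≡ 5^2 + 4 (base 5). Lift 6: 40. −1: 39.
[1] 39 ≡ 6^2 + 3 (base 6). Lift 7: 52. −1: 51.
[2] 51 ≡ 7^2 + 2 (base 7). Lift 8: 66. −1: 65.

51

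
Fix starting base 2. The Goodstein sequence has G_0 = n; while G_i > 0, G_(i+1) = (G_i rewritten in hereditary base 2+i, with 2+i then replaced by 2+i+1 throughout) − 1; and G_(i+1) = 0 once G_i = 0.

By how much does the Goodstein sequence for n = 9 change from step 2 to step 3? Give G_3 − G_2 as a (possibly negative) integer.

8819

9 —HB2→ 2^(2 + 1) + 1 —bump→ 3^(3 + 1) + 1 = 82 —(−1)→ 81
81 —HB3→ 3^(3 + 1) —bump→ 4^(4 + 1) = 1024 —(−1)→ 1023
1023 —HB4→ 3·4^4 + 3·4^3 + 3·4^2 + 3·4 + 3 —bump→ 3·5^5 + 3·5^3 + 3·5^2 + 3·5 + 3 = 9843 —(−1)→ 9842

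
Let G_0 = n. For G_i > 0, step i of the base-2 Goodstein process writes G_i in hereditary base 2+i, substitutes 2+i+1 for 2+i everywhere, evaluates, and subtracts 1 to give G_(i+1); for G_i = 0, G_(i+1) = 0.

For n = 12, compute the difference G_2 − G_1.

base 2: 12 = 2^(2 + 1) + 2^2; at 3: 3^(3 + 1) + 3^3 = 108; next = 107
base 3: 107 = 3^(3 + 1) + 2·3^2 + 2·3 + 2; at 4: 4^(4 + 1) + 2·4^2 + 2·4 + 2 = 1066; next = 1065

958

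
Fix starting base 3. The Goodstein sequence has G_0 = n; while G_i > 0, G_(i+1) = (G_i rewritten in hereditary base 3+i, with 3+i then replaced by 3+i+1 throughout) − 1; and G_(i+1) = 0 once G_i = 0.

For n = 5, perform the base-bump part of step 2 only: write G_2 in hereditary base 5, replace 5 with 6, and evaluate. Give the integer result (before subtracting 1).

(0) 5|_3 = 3 + 2 ↦ 4 + 2|_4 = 6 ⇒ 5
(1) 5|_4 = 4 + 1 ↦ 5 + 1|_5 = 6 ⇒ 5
(2) 5|_5 = 5 ↦ 6|_6 = 6 ⇒ 5

6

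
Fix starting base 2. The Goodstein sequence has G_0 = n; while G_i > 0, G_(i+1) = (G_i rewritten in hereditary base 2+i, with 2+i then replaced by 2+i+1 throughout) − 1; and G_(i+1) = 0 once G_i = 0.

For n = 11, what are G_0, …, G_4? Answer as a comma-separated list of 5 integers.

11, 84, 1027, 15627, 279937

G_0=11  [base 2] 2^(2 + 1) + 2 + 1  →[2↦3]→  3^(3 + 1) + 3 + 1 = 85  −1 ⇒ G_1=84
G_1=84  [base 3] 3^(3 + 1) + 3  →[3↦4]→  4^(4 + 1) + 4 = 1028  −1 ⇒ G_2=1027
G_2=1027  [base 4] 4^(4 + 1) + 3  →[4↦5]→  5^(5 + 1) + 3 = 15628  −1 ⇒ G_3=15627
G_3=15627  [base 5] 5^(5 + 1) + 2  →[5↦6]→  6^(6 + 1) + 2 = 279938  −1 ⇒ G_4=279937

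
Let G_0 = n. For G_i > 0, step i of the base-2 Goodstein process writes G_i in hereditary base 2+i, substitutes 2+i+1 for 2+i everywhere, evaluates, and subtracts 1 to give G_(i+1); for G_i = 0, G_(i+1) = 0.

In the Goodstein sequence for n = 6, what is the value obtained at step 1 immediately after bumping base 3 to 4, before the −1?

258

G_0 = 6. HB_2(6) = 2^2 + 2. Bump = 30. G_1 = 29.
G_1 = 29. HB_3(29) = 3^3 + 2. Bump = 258. G_2 = 257.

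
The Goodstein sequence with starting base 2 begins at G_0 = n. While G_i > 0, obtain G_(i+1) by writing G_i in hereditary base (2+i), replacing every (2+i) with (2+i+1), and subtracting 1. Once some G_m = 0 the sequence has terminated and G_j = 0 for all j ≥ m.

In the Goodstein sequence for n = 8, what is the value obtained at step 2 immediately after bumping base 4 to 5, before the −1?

6311

(0) 8|_2 = 2^(2 + 1) ↦ 3^(3 + 1)|_3 = 81 ⇒ 80
(1) 80|_3 = 2·3^3 + 2·3^2 + 2·3 + 2 ↦ 2·4^4 + 2·4^2 + 2·4 + 2|_4 = 554 ⇒ 553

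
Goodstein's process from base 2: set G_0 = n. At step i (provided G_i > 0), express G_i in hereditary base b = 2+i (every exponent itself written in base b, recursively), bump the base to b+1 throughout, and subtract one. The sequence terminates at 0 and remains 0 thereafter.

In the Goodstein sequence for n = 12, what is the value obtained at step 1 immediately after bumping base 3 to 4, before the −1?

G_0=12  [base 2] 2^(2 + 1) + 2^2  →[2↦3]→  3^(3 + 1) + 3^3 = 108  −1 ⇒ G_1=107
G_1=107  [base 3] 3^(3 + 1) + 2·3^2 + 2·3 + 2  →[3↦4]→  4^(4 + 1) + 2·4^2 + 2·4 + 2 = 1066  −1 ⇒ G_2=1065

1066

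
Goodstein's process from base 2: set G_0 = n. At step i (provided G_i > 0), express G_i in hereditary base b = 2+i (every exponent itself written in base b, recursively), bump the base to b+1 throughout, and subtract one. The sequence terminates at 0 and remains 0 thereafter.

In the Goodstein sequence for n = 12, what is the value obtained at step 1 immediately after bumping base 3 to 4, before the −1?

step 0: 12 = 2^(2 + 1) + 2^2; sub 3 for 2: 3^(3 + 1) + 3^3; = 108; G_1 = 108−1 = 107
step 1: 107 = 3^(3 + 1) + 2·3^2 + 2·3 + 2; sub 4 for 3: 4^(4 + 1) + 2·4^2 + 2·4 + 2; = 1066; G_2 = 1066−1 = 1065

1066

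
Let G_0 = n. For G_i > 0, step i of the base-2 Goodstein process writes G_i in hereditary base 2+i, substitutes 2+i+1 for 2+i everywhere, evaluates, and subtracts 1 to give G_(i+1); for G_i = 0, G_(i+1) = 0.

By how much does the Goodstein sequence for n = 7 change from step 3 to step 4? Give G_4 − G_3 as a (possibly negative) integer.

43530

step 0: 7 = 2^2 + 2 + 1; sub 3 for 2: 3^3 + 3 + 1; = 31; G_1 = 31−1 = 30
step 1: 30 = 3^3 + 3; sub 4 for 3: 4^4 + 4; = 260; G_2 = 260−1 = 259
step 2: 259 = 4^4 + 3; sub 5 for 4: 5^5 + 3; = 3128; G_3 = 3128−1 = 3127
step 3: 3127 = 5^5 + 2; sub 6 for 5: 6^6 + 2; = 46658; G_4 = 46658−1 = 46657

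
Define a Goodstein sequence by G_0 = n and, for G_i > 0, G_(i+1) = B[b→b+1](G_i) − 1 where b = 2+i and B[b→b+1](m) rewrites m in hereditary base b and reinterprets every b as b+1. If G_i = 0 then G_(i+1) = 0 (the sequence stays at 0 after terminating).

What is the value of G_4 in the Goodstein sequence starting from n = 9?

140743

G_0=9  [base 2] 2^(2 + 1) + 1  →[2↦3]→  3^(3 + 1) + 1 = 82  −1 ⇒ G_1=81
G_1=81  [base 3] 3^(3 + 1)  →[3↦4]→  4^(4 + 1) = 1024  −1 ⇒ G_2=1023
G_2=1023  [base 4] 3·4^4 + 3·4^3 + 3·4^2 + 3·4 + 3  →[4↦5]→  3·5^5 + 3·5^3 + 3·5^2 + 3·5 + 3 = 9843  −1 ⇒ G_3=9842
G_3=9842  [base 5] 3·5^5 + 3·5^3 + 3·5^2 + 3·5 + 2  →[5↦6]→  3·6^6 + 3·6^3 + 3·6^2 + 3·6 + 2 = 140744  −1 ⇒ G_4=140743
G_4=140743  [base 6] 3·6^6 + 3·6^3 + 3·6^2 + 3·6 + 1  →[6↦7]→  3·7^7 + 3·7^3 + 3·7^2 + 3·7 + 1 = 2471827  −1 ⇒ G_5=2471826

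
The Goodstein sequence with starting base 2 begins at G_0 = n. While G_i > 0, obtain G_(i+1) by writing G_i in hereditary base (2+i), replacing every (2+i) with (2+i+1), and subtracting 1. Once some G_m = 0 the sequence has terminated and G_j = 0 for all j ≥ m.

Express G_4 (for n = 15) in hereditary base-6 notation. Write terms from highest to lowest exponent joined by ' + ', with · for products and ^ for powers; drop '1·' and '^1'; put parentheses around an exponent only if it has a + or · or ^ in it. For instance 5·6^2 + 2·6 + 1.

[0] 15 ≡ 2^(2 + 1) + 2^2 + 2 + 1 (base 2). Lift 3: 112. −1: 111.
[1] 111 ≡ 3^(3 + 1) + 3^3 + 3 (base 3). Lift 4: 1284. −1: 1283.
[2] 1283 ≡ 4^(4 + 1) + 4^4 + 3 (base 4). Lift 5: 18753. −1: 18752.
[3] 18752 ≡ 5^(5 + 1) + 5^5 + 2 (base 5). Lift 6: 326594. −1: 326593.

6^(6 + 1) + 6^6 + 1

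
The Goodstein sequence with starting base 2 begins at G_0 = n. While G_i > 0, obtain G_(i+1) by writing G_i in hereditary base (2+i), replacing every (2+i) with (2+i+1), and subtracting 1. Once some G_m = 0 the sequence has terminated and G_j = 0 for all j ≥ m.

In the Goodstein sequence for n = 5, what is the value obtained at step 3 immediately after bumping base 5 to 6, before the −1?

5 —HB2→ 2^2 + 1 —bump→ 3^3 + 1 = 28 —(−1)→ 27
27 —HB3→ 3^3 —bump→ 4^4 = 256 —(−1)→ 255
255 —HB4→ 3·4^3 + 3·4^2 + 3·4 + 3 —bump→ 3·5^3 + 3·5^2 + 3·5 + 3 = 468 —(−1)→ 467

776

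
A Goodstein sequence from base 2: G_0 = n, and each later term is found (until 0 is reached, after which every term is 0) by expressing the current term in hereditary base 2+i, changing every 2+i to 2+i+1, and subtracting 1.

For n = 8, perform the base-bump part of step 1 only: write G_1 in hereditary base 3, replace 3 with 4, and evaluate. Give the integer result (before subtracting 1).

(0) 8|_2 = 2^(2 + 1) ↦ 3^(3 + 1)|_3 = 81 ⇒ 80
(1) 80|_3 = 2·3^3 + 2·3^2 + 2·3 + 2 ↦ 2·4^4 + 2·4^2 + 2·4 + 2|_4 = 554 ⇒ 553

554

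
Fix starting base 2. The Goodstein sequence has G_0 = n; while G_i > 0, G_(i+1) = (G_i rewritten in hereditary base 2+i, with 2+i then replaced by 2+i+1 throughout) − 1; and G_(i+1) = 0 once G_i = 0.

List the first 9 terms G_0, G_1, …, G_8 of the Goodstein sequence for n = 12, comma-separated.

[0] 12 ≡ 2^(2 + 1) + 2^2 (base 2). Lift 3: 108. −1: 107.
[1] 107 ≡ 3^(3 + 1) + 2·3^2 + 2·3 + 2 (base 3). Lift 4: 1066. −1: 1065.
[2] 1065 ≡ 4^(4 + 1) + 2·4^2 + 2·4 + 1 (base 4). Lift 5: 15686. −1: 15685.
[3] 15685 ≡ 5^(5 + 1) + 2·5^2 + 2·5 (base 5). Lift 6: 280020. −1: 280019.
[4] 280019 ≡ 6^(6 + 1) + 2·6^2 + 6 + 5 (base 6). Lift 7: 5764911. −1: 5764910.
[5] 5764910 ≡ 7^(7 + 1) + 2·7^2 + 7 + 4 (base 7). Lift 8: 134217868. −1: 134217867.
[6] 134217867 ≡ 8^(8 + 1) + 2·8^2 + 8 + 3 (base 8). Lift 9: 3486784575. −1: 3486784574.
[7] 3486784574 ≡ 9^(9 + 1) + 2·9^2 + 9 + 2 (base 9). Lift 10: 100000000212. −1: 100000000211.

12, 107, 1065, 15685, 280019, 5764910, 134217867, 3486784574, 100000000211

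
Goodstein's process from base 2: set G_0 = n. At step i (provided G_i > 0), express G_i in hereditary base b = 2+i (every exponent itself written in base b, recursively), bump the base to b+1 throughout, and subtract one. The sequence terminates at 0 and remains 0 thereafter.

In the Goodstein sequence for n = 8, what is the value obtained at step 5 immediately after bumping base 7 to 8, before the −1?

step 0: 8 = 2^(2 + 1); sub 3 for 2: 3^(3 + 1); = 81; G_1 = 81−1 = 80
step 1: 80 = 2·3^3 + 2·3^2 + 2·3 + 2; sub 4 for 3: 2·4^4 + 2·4^2 + 2·4 + 2; = 554; G_2 = 554−1 = 553
step 2: 553 = 2·4^4 + 2·4^2 + 2·4 + 1; sub 5 for 4: 2·5^5 + 2·5^2 + 2·5 + 1; = 6311; G_3 = 6311−1 = 6310
step 3: 6310 = 2·5^5 + 2·5^2 + 2·5; sub 6 for 5: 2·6^6 + 2·6^2 + 2·6; = 93396; G_4 = 93396−1 = 93395
step 4: 93395 = 2·6^6 + 2·6^2 + 6 + 5; sub 7 for 6: 2·7^7 + 2·7^2 + 7 + 5; = 1647196; G_5 = 1647196−1 = 1647195
step 5: 1647195 = 2·7^7 + 2·7^2 + 7 + 4; sub 8 for 7: 2·8^8 + 2·8^2 + 8 + 4; = 33554572; G_6 = 33554572−1 = 33554571

33554572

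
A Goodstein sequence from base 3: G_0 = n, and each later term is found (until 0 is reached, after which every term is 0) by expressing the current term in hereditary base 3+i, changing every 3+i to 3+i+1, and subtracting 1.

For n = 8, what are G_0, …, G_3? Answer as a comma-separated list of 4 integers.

8, 9, 10, 11

[0] 8 ≡ 2·3 + 2 (base 3). Lift 4: 10. −1: 9.
[1] 9 ≡ 2·4 + 1 (base 4). Lift 5: 11. −1: 10.
[2] 10 ≡ 2·5 (base 5). Lift 6: 12. −1: 11.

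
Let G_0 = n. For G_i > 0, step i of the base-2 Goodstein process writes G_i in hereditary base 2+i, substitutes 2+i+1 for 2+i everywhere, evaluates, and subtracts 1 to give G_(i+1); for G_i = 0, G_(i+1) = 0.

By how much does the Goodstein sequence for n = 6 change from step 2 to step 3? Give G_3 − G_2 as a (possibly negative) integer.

2868

G_0 = 6. HB_2(6) = 2^2 + 2. Bump = 30. G_1 = 29.
G_1 = 29. HB_3(29) = 3^3 + 2. Bump = 258. G_2 = 257.
G_2 = 257. HB_4(257) = 4^4 + 1. Bump = 3126. G_3 = 3125.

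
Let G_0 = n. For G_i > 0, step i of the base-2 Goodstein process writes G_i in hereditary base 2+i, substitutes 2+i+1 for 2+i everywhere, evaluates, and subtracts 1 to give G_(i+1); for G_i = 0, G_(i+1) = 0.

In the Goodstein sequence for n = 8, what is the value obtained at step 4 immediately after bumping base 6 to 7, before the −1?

base 2: 8 = 2^(2 + 1); at 3: 3^(3 + 1) = 81; next = 80
base 3: 80 = 2·3^3 + 2·3^2 + 2·3 + 2; at 4: 2·4^4 + 2·4^2 + 2·4 + 2 = 554; next = 553
base 4: 553 = 2·4^4 + 2·4^2 + 2·4 + 1; at 5: 2·5^5 + 2·5^2 + 2·5 + 1 = 6311; next = 6310
base 5: 6310 = 2·5^5 + 2·5^2 + 2·5; at 6: 2·6^6 + 2·6^2 + 2·6 = 93396; next = 93395
base 6: 93395 = 2·6^6 + 2·6^2 + 6 + 5; at 7: 2·7^7 + 2·7^2 + 7 + 5 = 1647196; next = 1647195

1647196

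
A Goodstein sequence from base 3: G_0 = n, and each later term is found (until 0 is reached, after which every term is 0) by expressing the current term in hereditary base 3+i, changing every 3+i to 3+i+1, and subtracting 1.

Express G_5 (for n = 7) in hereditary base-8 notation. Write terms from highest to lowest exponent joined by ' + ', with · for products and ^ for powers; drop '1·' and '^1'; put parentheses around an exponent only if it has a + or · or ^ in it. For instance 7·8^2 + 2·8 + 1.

8 + 1

G_0=7  [base 3] 2·3 + 1  →[3↦4]→  2·4 + 1 = 9  −1 ⇒ G_1=8
G_1=8  [base 4] 2·4  →[4↦5]→  2·5 = 10  −1 ⇒ G_2=9
G_2=9  [base 5] 5 + 4  →[5↦6]→  6 + 4 = 10  −1 ⇒ G_3=9
G_3=9  [base 6] 6 + 3  →[6↦7]→  7 + 3 = 10  −1 ⇒ G_4=9
G_4=9  [base 7] 7 + 2  →[7↦8]→  8 + 2 = 10  −1 ⇒ G_5=9
G_5=9  [base 8] 8 + 1  →[8↦9]→  9 + 1 = 10  −1 ⇒ G_6=9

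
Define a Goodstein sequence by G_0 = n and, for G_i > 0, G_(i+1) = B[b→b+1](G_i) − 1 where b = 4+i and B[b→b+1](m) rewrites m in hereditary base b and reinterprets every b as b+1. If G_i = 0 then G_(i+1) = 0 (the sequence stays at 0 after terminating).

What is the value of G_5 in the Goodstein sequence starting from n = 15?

24

15 —HB4→ 3·4 + 3 —bump→ 3·5 + 3 = 18 —(−1)→ 17
17 —HB5→ 3·5 + 2 —bump→ 3·6 + 2 = 20 —(−1)→ 19
19 —HB6→ 3·6 + 1 —bump→ 3·7 + 1 = 22 —(−1)→ 21
21 —HB7→ 3·7 —bump→ 3·8 = 24 —(−1)→ 23
23 —HB8→ 2·8 + 7 —bump→ 2·9 + 7 = 25 —(−1)→ 24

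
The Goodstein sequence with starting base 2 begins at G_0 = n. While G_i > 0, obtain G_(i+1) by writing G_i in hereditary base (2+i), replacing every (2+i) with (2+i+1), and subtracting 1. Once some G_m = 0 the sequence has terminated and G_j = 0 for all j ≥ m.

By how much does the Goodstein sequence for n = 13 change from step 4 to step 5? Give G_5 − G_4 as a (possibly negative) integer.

5485287

base 2: 13 = 2^(2 + 1) + 2^2 + 1; at 3: 3^(3 + 1) + 3^3 + 1 = 109; next = 108
base 3: 108 = 3^(3 + 1) + 3^3; at 4: 4^(4 + 1) + 4^4 = 1280; next = 1279
base 4: 1279 = 4^(4 + 1) + 3·4^3 + 3·4^2 + 3·4 + 3; at 5: 5^(5 + 1) + 3·5^3 + 3·5^2 + 3·5 + 3 = 16093; next = 16092
base 5: 16092 = 5^(5 + 1) + 3·5^3 + 3·5^2 + 3·5 + 2; at 6: 6^(6 + 1) + 3·6^3 + 3·6^2 + 3·6 + 2 = 280712; next = 280711
base 6: 280711 = 6^(6 + 1) + 3·6^3 + 3·6^2 + 3·6 + 1; at 7: 7^(7 + 1) + 3·7^3 + 3·7^2 + 3·7 + 1 = 5765999; next = 5765998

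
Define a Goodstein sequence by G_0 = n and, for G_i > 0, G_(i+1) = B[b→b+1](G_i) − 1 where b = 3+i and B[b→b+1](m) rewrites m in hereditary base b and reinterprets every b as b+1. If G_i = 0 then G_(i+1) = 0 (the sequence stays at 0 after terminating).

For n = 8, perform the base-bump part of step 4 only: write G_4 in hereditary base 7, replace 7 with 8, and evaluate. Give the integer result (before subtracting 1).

12

i=0: 8 = 2·3 + 2 (b=3); 3→4: 2·4 + 2 = 10; 10−1 = 9
i=1: 9 = 2·4 + 1 (b=4); 4→5: 2·5 + 1 = 11; 11−1 = 10
i=2: 10 = 2·5 (b=5); 5→6: 2·6 = 12; 12−1 = 11
i=3: 11 = 6 + 5 (b=6); 6→7: 7 + 5 = 12; 12−1 = 11
i=4: 11 = 7 + 4 (b=7); 7→8: 8 + 4 = 12; 12−1 = 11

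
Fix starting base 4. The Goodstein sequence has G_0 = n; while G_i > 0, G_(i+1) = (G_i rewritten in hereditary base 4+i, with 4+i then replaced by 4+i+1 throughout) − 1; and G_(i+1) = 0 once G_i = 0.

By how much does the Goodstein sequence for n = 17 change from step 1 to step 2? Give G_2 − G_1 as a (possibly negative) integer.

10

i=0: 17 = 4^2 + 1 (b=4); 4→5: 5^2 + 1 = 26; 26−1 = 25
i=1: 25 = 5^2 (b=5); 5→6: 6^2 = 36; 36−1 = 35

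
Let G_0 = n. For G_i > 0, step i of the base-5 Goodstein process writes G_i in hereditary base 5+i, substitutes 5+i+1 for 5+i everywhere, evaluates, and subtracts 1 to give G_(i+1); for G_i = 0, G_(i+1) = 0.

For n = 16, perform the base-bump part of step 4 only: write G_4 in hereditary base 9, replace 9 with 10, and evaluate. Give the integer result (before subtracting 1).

[0] 16 ≡ 3·5 + 1 (base 5). Lift 6: 19. −1: 18.
[1] 18 ≡ 3·6 (base 6). Lift 7: 21. −1: 20.
[2] 20 ≡ 2·7 + 6 (base 7). Lift 8: 22. −1: 21.
[3] 21 ≡ 2·8 + 5 (base 8). Lift 9: 23. −1: 22.

24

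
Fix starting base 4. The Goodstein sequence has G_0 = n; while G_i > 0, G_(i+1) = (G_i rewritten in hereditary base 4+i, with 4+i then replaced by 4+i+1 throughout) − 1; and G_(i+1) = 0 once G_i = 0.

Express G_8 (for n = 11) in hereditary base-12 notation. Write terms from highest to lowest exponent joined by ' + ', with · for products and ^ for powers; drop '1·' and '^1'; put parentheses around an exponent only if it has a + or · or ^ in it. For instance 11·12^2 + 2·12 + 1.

12 + 3

i=0: 11 = 2·4 + 3 (b=4); 4→5: 2·5 + 3 = 13; 13−1 = 12
i=1: 12 = 2·5 + 2 (b=5); 5→6: 2·6 + 2 = 14; 14−1 = 13
i=2: 13 = 2·6 + 1 (b=6); 6→7: 2·7 + 1 = 15; 15−1 = 14
i=3: 14 = 2·7 (b=7); 7→8: 2·8 = 16; 16−1 = 15
i=4: 15 = 8 + 7 (b=8); 8→9: 9 + 7 = 16; 16−1 = 15
i=5: 15 = 9 + 6 (b=9); 9→10: 10 + 6 = 16; 16−1 = 15
i=6: 15 = 10 + 5 (b=10); 10→11: 11 + 5 = 16; 16−1 = 15
i=7: 15 = 11 + 4 (b=11); 11→12: 12 + 4 = 16; 16−1 = 15
i=8: 15 = 12 + 3 (b=12); 12→13: 13 + 3 = 16; 16−1 = 15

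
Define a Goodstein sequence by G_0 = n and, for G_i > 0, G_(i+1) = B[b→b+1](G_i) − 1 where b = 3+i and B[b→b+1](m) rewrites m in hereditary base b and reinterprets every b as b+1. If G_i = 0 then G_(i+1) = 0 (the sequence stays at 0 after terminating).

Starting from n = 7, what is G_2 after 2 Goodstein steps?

[0] 7 ≡ 2·3 + 1 (base 3). Lift 4: 9. −1: 8.
[1] 8 ≡ 2·4 (base 4). Lift 5: 10. −1: 9.
[2] 9 ≡ 5 + 4 (base 5). Lift 6: 10. −1: 9.

9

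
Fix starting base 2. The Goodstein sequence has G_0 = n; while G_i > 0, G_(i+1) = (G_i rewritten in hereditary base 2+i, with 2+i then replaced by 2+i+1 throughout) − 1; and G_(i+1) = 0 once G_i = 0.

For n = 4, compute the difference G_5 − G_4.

26

base 2: 4 = 2^2; at 3: 3^3 = 27; next = 26
base 3: 26 = 2·3^2 + 2·3 + 2; at 4: 2·4^2 + 2·4 + 2 = 42; next = 41
base 4: 41 = 2·4^2 + 2·4 + 1; at 5: 2·5^2 + 2·5 + 1 = 61; next = 60
base 5: 60 = 2·5^2 + 2·5; at 6: 2·6^2 + 2·6 = 84; next = 83
base 6: 83 = 2·6^2 + 6 + 5; at 7: 2·7^2 + 7 + 5 = 110; next = 109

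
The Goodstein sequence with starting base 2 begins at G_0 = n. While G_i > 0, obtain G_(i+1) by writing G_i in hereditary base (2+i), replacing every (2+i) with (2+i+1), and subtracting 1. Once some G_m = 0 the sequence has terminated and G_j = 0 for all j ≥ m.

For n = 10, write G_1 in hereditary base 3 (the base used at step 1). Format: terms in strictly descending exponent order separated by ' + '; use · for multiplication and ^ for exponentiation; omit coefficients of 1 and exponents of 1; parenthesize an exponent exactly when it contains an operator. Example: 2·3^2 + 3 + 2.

step 0: 10 = 2^(2 + 1) + 2; sub 3 for 2: 3^(3 + 1) + 3; = 84; G_1 = 84−1 = 83
step 1: 83 = 3^(3 + 1) + 2; sub 4 for 3: 4^(4 + 1) + 2; = 1026; G_2 = 1026−1 = 1025

3^(3 + 1) + 2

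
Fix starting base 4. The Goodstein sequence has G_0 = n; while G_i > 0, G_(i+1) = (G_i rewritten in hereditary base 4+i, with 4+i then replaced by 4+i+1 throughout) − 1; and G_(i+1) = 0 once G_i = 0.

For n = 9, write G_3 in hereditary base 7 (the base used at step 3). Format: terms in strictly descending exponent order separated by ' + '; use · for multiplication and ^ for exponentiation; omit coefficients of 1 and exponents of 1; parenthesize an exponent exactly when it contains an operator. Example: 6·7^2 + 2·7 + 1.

7 + 4

step 0: 9 = 2·4 + 1; sub 5 for 4: 2·5 + 1; = 11; G_1 = 11−1 = 10
step 1: 10 = 2·5; sub 6 for 5: 2·6; = 12; G_2 = 12−1 = 11
step 2: 11 = 6 + 5; sub 7 for 6: 7 + 5; = 12; G_3 = 12−1 = 11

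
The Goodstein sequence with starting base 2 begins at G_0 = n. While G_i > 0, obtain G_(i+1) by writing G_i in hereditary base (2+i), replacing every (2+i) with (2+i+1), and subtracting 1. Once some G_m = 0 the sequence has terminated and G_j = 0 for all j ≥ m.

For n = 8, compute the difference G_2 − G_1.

8 —HB2→ 2^(2 + 1) —bump→ 3^(3 + 1) = 81 —(−1)→ 80
80 —HB3→ 2·3^3 + 2·3^2 + 2·3 + 2 —bump→ 2·4^4 + 2·4^2 + 2·4 + 2 = 554 —(−1)→ 553

473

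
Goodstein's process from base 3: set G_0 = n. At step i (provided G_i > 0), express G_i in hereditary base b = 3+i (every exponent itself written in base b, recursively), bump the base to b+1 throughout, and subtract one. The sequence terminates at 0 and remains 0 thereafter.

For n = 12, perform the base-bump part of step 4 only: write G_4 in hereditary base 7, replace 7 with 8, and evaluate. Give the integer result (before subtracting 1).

12 —HB3→ 3^2 + 3 —bump→ 4^2 + 4 = 20 —(−1)→ 19
19 —HB4→ 4^2 + 3 —bump→ 5^2 + 3 = 28 —(−1)→ 27
27 —HB5→ 5^2 + 2 —bump→ 6^2 + 2 = 38 —(−1)→ 37
37 —HB6→ 6^2 + 1 —bump→ 7^2 + 1 = 50 —(−1)→ 49

64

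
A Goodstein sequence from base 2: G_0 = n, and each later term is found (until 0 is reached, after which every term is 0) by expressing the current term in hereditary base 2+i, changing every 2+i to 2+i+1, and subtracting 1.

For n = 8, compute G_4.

93395

(0) 8|_2 = 2^(2 + 1) ↦ 3^(3 + 1)|_3 = 81 ⇒ 80
(1) 80|_3 = 2·3^3 + 2·3^2 + 2·3 + 2 ↦ 2·4^4 + 2·4^2 + 2·4 + 2|_4 = 554 ⇒ 553
(2) 553|_4 = 2·4^4 + 2·4^2 + 2·4 + 1 ↦ 2·5^5 + 2·5^2 + 2·5 + 1|_5 = 6311 ⇒ 6310
(3) 6310|_5 = 2·5^5 + 2·5^2 + 2·5 ↦ 2·6^6 + 2·6^2 + 2·6|_6 = 93396 ⇒ 93395
(4) 93395|_6 = 2·6^6 + 2·6^2 + 6 + 5 ↦ 2·7^7 + 2·7^2 + 7 + 5|_7 = 1647196 ⇒ 1647195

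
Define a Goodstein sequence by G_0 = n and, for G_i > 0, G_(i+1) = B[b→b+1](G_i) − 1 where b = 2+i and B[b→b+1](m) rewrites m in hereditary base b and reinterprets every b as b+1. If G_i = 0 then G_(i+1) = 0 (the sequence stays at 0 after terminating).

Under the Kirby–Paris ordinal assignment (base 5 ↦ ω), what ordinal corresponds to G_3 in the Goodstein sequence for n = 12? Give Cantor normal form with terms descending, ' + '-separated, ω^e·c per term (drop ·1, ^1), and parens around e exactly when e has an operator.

i=0: 12 = 2^(2 + 1) + 2^2 (b=2); 2→3: 3^(3 + 1) + 3^3 = 108; 108−1 = 107
i=1: 107 = 3^(3 + 1) + 2·3^2 + 2·3 + 2 (b=3); 3→4: 4^(4 + 1) + 2·4^2 + 2·4 + 2 = 1066; 1066−1 = 1065
i=2: 1065 = 4^(4 + 1) + 2·4^2 + 2·4 + 1 (b=4); 4→5: 5^(5 + 1) + 2·5^2 + 2·5 + 1 = 15686; 15686−1 = 15685
i=3: 15685 = 5^(5 + 1) + 2·5^2 + 2·5 (b=5); 5→6: 6^(6 + 1) + 2·6^2 + 2·6 = 280020; 280020−1 = 280019

ω^(ω + 1) + ω^2·2 + ω·2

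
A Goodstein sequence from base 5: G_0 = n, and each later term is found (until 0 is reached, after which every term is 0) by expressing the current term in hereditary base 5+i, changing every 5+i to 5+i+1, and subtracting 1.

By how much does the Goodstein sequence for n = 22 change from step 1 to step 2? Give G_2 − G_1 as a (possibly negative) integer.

G_0 = 22. HB_5(22) = 4·5 + 2. Bump = 26. G_1 = 25.
G_1 = 25. HB_6(25) = 4·6 + 1. Bump = 29. G_2 = 28.

3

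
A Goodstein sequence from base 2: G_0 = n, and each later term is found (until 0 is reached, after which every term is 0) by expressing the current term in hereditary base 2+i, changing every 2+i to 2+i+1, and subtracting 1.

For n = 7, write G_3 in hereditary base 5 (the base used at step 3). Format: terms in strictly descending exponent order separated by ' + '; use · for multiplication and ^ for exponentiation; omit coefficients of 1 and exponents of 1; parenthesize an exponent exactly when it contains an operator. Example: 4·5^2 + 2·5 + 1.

5^5 + 2

[0] 7 ≡ 2^2 + 2 + 1 (base 2). Lift 3: 31. −1: 30.
[1] 30 ≡ 3^3 + 3 (base 3). Lift 4: 260. −1: 259.
[2] 259 ≡ 4^4 + 3 (base 4). Lift 5: 3128. −1: 3127.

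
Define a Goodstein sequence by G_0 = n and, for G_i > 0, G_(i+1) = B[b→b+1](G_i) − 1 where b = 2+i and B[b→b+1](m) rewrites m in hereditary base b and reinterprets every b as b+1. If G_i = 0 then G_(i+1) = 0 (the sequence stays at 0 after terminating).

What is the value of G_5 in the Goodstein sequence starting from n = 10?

4215754

(0) 10|_2 = 2^(2 + 1) + 2 ↦ 3^(3 + 1) + 3|_3 = 84 ⇒ 83
(1) 83|_3 = 3^(3 + 1) + 2 ↦ 4^(4 + 1) + 2|_4 = 1026 ⇒ 1025
(2) 1025|_4 = 4^(4 + 1) + 1 ↦ 5^(5 + 1) + 1|_5 = 15626 ⇒ 15625
(3) 15625|_5 = 5^(5 + 1) ↦ 6^(6 + 1)|_6 = 279936 ⇒ 279935
(4) 279935|_6 = 5·6^6 + 5·6^5 + 5·6^4 + 5·6^3 + 5·6^2 + 5·6 + 5 ↦ 5·7^7 + 5·7^5 + 5·7^4 + 5·7^3 + 5·7^2 + 5·7 + 5|_7 = 4215755 ⇒ 4215754
(5) 4215754|_7 = 5·7^7 + 5·7^5 + 5·7^4 + 5·7^3 + 5·7^2 + 5·7 + 4 ↦ 5·8^8 + 5·8^5 + 5·8^4 + 5·8^3 + 5·8^2 + 5·8 + 4|_8 = 84073324 ⇒ 84073323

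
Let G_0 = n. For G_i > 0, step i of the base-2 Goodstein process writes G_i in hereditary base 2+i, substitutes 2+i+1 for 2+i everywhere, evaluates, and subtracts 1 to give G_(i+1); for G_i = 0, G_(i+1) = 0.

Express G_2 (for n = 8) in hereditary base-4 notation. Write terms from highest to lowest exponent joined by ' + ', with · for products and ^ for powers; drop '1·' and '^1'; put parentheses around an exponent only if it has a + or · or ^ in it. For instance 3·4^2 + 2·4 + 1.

8 —HB2→ 2^(2 + 1) —bump→ 3^(3 + 1) = 81 —(−1)→ 80
80 —HB3→ 2·3^3 + 2·3^2 + 2·3 + 2 —bump→ 2·4^4 + 2·4^2 + 2·4 + 2 = 554 —(−1)→ 553
553 —HB4→ 2·4^4 + 2·4^2 + 2·4 + 1 —bump→ 2·5^5 + 2·5^2 + 2·5 + 1 = 6311 —(−1)→ 6310

2·4^4 + 2·4^2 + 2·4 + 1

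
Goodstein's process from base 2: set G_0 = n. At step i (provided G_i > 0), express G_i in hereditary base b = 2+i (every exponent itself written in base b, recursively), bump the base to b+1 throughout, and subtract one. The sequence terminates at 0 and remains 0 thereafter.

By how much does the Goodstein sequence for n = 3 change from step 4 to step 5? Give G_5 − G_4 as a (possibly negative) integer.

-1

i=0: 3 = 2 + 1 (b=2); 2→3: 3 + 1 = 4; 4−1 = 3
i=1: 3 = 3 (b=3); 3→4: 4 = 4; 4−1 = 3
i=2: 3 = 3 (b=4); 4→5: 3 = 3; 3−1 = 2
i=3: 2 = 2 (b=5); 5→6: 2 = 2; 2−1 = 1
i=4: 1 = 1 (b=6); 6→7: 1 = 1; 1−1 = 0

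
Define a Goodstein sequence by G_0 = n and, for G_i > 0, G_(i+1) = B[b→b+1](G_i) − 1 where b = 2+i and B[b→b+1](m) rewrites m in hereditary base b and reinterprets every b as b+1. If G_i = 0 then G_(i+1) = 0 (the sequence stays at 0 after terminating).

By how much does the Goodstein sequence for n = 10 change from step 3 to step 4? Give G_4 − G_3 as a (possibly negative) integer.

i=0: 10 = 2^(2 + 1) + 2 (b=2); 2→3: 3^(3 + 1) + 3 = 84; 84−1 = 83
i=1: 83 = 3^(3 + 1) + 2 (b=3); 3→4: 4^(4 + 1) + 2 = 1026; 1026−1 = 1025
i=2: 1025 = 4^(4 + 1) + 1 (b=4); 4→5: 5^(5 + 1) + 1 = 15626; 15626−1 = 15625
i=3: 15625 = 5^(5 + 1) (b=5); 5→6: 6^(6 + 1) = 279936; 279936−1 = 279935

264310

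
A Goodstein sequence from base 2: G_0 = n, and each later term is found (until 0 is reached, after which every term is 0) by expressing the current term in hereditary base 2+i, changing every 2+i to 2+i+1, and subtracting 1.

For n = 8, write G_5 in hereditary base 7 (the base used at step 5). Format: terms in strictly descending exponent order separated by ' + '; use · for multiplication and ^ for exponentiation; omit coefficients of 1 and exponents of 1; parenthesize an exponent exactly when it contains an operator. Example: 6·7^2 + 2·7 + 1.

[0] 8 ≡ 2^(2 + 1) (base 2). Lift 3: 81. −1: 80.
[1] 80 ≡ 2·3^3 + 2·3^2 + 2·3 + 2 (base 3). Lift 4: 554. −1: 553.
[2] 553 ≡ 2·4^4 + 2·4^2 + 2·4 + 1 (base 4). Lift 5: 6311. −1: 6310.
[3] 6310 ≡ 2·5^5 + 2·5^2 + 2·5 (base 5). Lift 6: 93396. −1: 93395.
[4] 93395 ≡ 2·6^6 + 2·6^2 + 6 + 5 (base 6). Lift 7: 1647196. −1: 1647195.
[5] 1647195 ≡ 2·7^7 + 2·7^2 + 7 + 4 (base 7). Lift 8: 33554572. −1: 33554571.

2·7^7 + 2·7^2 + 7 + 4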